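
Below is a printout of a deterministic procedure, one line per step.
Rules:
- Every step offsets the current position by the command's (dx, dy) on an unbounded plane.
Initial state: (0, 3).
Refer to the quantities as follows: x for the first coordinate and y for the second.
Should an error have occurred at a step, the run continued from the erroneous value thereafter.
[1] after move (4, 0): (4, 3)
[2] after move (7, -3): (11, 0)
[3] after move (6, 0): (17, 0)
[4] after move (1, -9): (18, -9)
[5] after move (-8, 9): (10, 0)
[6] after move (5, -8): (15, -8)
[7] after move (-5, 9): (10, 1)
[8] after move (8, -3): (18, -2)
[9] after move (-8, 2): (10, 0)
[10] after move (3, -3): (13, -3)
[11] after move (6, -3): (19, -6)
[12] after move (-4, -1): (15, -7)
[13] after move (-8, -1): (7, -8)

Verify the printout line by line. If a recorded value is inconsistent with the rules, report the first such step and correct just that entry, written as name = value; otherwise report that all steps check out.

Recomputing the run from the initial state:
step 1: x = 4, y = 3
step 2: x = 11, y = 0
step 3: x = 17, y = 0
step 4: x = 18, y = -9
step 5: x = 10, y = 0
step 6: x = 15, y = -8
step 7: x = 10, y = 1
step 8: x = 18, y = -2
step 9: x = 10, y = 0
step 10: x = 13, y = -3
step 11: x = 19, y = -6
step 12: x = 15, y = -7
step 13: x = 7, y = -8
This matches the printout at every step.

no error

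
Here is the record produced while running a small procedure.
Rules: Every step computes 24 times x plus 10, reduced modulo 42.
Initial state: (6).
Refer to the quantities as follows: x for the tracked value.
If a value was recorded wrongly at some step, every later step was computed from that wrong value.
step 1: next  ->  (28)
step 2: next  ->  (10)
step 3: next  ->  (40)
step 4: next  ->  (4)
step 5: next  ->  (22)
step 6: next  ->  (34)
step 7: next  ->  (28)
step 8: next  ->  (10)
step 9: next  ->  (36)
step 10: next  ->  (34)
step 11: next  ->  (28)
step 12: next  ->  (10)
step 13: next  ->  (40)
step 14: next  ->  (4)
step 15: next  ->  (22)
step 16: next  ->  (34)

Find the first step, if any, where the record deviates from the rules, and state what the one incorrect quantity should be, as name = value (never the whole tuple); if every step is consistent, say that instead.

step 9, x = 40

step 1: x = (24*6 + 10) mod 42 = 28 -> checks out
step 2: x = (24*28 + 10) mod 42 = 10 -> exactly as logged
step 3: x = (24*10 + 10) mod 42 = 40 -> confirmed correct
step 4: x = (24*40 + 10) mod 42 = 4 -> exactly as logged
step 5: x = (24*4 + 10) mod 42 = 22 -> matches
step 6: x = (24*22 + 10) mod 42 = 34 -> confirmed correct
step 7: x = (24*34 + 10) mod 42 = 28 -> same as recorded
step 8: x = (24*28 + 10) mod 42 = 10 -> consistent with the record
step 9: x = (24*10 + 10) mod 42 = 40 -> the record disagrees here
That makes step 9 the first incorrect line — x = 40 is what it should show.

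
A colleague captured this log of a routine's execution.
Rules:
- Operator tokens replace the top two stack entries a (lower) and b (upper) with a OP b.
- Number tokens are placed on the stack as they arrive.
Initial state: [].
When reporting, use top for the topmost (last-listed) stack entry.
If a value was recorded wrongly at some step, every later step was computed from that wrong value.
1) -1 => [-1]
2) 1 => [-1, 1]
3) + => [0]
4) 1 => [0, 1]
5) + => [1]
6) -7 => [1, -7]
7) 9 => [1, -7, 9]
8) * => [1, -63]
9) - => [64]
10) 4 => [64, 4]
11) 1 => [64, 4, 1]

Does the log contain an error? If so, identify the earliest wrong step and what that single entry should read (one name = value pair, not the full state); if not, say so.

Recomputing the run from the initial state:
step 1: [-1]
step 2: [-1, 1]
step 3: [0]
step 4: [0, 1]
step 5: [1]
step 6: [1, -7]
step 7: [1, -7, 9]
step 8: [1, -63]
step 9: [64]
step 10: [64, 4]
step 11: [64, 4, 1]
This matches the log at every step.

no error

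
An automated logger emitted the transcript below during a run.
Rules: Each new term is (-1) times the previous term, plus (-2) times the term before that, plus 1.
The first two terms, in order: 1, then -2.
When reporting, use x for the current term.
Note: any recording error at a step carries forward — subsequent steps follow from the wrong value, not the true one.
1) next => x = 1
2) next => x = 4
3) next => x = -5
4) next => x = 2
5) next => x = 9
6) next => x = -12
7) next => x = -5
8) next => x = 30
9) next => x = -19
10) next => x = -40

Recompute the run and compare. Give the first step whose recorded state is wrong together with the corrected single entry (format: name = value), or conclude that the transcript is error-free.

step 4, x = -2

Recomputing the run from the initial state:
step 1: x = 1
step 2: x = 4
step 3: x = -5
step 4: x = -2
step 5: x = 13
step 6: x = -8
step 7: x = -17
step 8: x = 34
step 9: x = 1
step 10: x = -68
The first disagreement with the transcript is at step 4, where the value should be x = -2.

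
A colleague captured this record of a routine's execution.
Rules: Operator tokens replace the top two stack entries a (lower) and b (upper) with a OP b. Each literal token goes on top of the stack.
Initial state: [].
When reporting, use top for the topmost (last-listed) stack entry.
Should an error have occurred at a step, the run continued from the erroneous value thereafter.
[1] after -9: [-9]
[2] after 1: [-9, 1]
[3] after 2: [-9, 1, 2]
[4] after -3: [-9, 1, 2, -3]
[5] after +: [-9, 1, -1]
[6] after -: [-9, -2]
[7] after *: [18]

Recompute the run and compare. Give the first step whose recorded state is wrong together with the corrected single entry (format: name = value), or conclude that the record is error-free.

step 6, top = 2

Step 1: push -9: top = -9 — no discrepancy.
Step 2: push 1: top = 1 — checks out.
Step 3: push 2: top = 2 — in agreement.
Step 4: push -3: top = -3 — consistent with the record.
Step 5: 2 + -3 = -1 — same as recorded.
Step 6: 1 - -1 = 2 — not what was recorded.
First incorrect step: 6; the correct value is top = 2.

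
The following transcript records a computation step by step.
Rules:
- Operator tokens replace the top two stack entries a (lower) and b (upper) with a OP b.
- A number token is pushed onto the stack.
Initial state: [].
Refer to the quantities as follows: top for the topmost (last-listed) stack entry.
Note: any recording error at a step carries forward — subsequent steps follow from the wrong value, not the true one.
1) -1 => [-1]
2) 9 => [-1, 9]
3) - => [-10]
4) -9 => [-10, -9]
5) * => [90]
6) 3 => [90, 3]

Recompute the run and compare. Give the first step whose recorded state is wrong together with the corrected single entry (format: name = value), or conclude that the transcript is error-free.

no error

Recomputing the run from the initial state:
step 1: [-1]
step 2: [-1, 9]
step 3: [-10]
step 4: [-10, -9]
step 5: [90]
step 6: [90, 3]
This matches the transcript at every step.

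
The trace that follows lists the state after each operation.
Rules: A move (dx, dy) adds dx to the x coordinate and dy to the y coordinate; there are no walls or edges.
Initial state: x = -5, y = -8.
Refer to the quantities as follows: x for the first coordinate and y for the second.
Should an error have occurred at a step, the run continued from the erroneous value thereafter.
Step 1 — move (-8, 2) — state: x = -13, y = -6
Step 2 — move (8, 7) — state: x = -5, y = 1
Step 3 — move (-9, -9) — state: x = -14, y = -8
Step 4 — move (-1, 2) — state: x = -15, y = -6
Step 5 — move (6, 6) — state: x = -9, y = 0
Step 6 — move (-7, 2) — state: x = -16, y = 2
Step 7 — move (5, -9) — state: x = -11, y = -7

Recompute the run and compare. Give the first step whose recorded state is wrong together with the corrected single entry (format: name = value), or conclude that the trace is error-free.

no error

1. x = -5 + (-8) = -13, y = -8 + (2) = -6 (matches)
2. x = -13 + (8) = -5, y = -6 + (7) = 1 (matches)
3. x = -5 + (-9) = -14, y = 1 + (-9) = -8 (agrees with the trace)
4. x = -14 + (-1) = -15, y = -8 + (2) = -6 (checks out)
5. x = -15 + (6) = -9, y = -6 + (6) = 0 (checks out)
6. x = -9 + (-7) = -16, y = 0 + (2) = 2 (same as recorded)
7. x = -16 + (5) = -11, y = 2 + (-9) = -7 (in agreement)
All entries verified; no error found.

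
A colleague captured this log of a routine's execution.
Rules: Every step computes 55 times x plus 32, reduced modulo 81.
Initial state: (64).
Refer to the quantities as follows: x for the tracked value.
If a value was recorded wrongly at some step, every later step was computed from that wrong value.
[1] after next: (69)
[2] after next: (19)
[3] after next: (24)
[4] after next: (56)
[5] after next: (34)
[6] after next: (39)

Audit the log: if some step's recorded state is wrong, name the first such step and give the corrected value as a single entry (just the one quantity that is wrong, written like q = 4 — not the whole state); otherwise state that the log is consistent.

step 2, x = 20

step 1: x = (55*64 + 32) mod 81 = 69 -> checks out
step 2: x = (55*69 + 32) mod 81 = 20 -> not what was recorded
Conclusion: step 2 carries the first error; the entry should be x = 20.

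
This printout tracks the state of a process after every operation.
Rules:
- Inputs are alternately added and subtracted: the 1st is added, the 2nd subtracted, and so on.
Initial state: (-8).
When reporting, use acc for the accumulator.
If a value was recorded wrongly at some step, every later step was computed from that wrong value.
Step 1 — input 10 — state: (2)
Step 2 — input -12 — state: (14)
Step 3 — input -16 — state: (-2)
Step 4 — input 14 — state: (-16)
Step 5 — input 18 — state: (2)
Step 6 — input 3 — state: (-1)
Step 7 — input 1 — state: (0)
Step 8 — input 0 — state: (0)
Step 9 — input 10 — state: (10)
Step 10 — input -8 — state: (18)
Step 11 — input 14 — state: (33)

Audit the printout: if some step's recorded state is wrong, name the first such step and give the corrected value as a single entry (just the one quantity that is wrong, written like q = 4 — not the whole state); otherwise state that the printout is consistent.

step 11, acc = 32

Recomputing the run from the initial state:
step 1: acc = 2
step 2: acc = 14
step 3: acc = -2
step 4: acc = -16
step 5: acc = 2
step 6: acc = -1
step 7: acc = 0
step 8: acc = 0
step 9: acc = 10
step 10: acc = 18
step 11: acc = 32
The first disagreement with the printout is at step 11, where the value should be acc = 32.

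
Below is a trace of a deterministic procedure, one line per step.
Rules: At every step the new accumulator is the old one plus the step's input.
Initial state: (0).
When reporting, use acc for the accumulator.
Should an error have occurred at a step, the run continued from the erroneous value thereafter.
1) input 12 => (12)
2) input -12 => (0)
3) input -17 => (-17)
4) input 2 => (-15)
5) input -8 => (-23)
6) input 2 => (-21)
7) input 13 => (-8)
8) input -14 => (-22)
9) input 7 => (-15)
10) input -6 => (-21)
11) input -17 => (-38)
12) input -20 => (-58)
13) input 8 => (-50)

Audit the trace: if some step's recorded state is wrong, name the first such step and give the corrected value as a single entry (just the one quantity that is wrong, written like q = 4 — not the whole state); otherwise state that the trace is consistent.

step 1: acc = 0 + 12 = 12 -> exactly as logged
step 2: acc = 12 + -12 = 0 -> confirmed correct
step 3: acc = 0 + -17 = -17 -> confirmed correct
step 4: acc = -17 + 2 = -15 -> verified
step 5: acc = -15 + -8 = -23 -> confirmed correct
step 6: acc = -23 + 2 = -21 -> matches
step 7: acc = -21 + 13 = -8 -> exactly as logged
step 8: acc = -8 + -14 = -22 -> confirmed correct
step 9: acc = -22 + 7 = -15 -> exactly as logged
step 10: acc = -15 + -6 = -21 -> exactly as logged
step 11: acc = -21 + -17 = -38 -> checks out
step 12: acc = -38 + -20 = -58 -> consistent with the trace
step 13: acc = -58 + 8 = -50 -> confirmed correct
No step deviates from the rules.

no error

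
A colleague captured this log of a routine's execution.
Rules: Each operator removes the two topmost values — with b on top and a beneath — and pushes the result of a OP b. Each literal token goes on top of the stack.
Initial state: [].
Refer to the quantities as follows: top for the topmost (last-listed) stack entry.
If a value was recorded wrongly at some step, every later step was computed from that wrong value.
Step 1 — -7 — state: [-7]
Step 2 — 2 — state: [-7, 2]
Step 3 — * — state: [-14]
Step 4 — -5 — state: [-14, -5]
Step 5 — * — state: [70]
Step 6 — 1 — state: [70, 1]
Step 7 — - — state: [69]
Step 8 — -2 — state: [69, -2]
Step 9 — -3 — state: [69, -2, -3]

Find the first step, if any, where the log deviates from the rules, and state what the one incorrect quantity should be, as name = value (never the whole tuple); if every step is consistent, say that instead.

no error

Step 1: push -7: top = -7 — verified.
Step 2: push 2: top = 2 — in agreement.
Step 3: -7 * 2 = -14 — matches.
Step 4: push -5: top = -5 — checks out.
Step 5: -14 * -5 = 70 — agrees with the log.
Step 6: push 1: top = 1 — confirmed correct.
Step 7: 70 - 1 = 69 — same as recorded.
Step 8: push -2: top = -2 — same as recorded.
Step 9: push -3: top = -3 — checks out.
Every step is consistent.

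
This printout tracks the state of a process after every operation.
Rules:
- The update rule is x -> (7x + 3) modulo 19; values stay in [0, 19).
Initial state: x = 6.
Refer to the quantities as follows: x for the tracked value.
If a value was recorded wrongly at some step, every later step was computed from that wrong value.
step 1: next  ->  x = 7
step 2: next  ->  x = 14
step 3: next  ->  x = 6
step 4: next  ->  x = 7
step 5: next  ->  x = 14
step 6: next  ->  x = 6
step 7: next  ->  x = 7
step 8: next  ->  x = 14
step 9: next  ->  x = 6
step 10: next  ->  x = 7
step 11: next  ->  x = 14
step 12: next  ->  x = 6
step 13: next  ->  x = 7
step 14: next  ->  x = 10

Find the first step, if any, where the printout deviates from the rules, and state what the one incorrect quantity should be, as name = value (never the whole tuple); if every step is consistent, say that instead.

Step 1: x = (7*6 + 3) mod 19 = 7 — consistent with the printout.
Step 2: x = (7*7 + 3) mod 19 = 14 — verified.
Step 3: x = (7*14 + 3) mod 19 = 6 — no discrepancy.
Step 4: x = (7*6 + 3) mod 19 = 7 — consistent with the printout.
Step 5: x = (7*7 + 3) mod 19 = 14 — agrees with the printout.
Step 6: x = (7*14 + 3) mod 19 = 6 — exactly as logged.
Step 7: x = (7*6 + 3) mod 19 = 7 — no discrepancy.
Step 8: x = (7*7 + 3) mod 19 = 14 — consistent with the printout.
Step 9: x = (7*14 + 3) mod 19 = 6 — matches.
Step 10: x = (7*6 + 3) mod 19 = 7 — matches.
Step 11: x = (7*7 + 3) mod 19 = 14 — no discrepancy.
Step 12: x = (7*14 + 3) mod 19 = 6 — no discrepancy.
Step 13: x = (7*6 + 3) mod 19 = 7 — no discrepancy.
Step 14: x = (7*7 + 3) mod 19 = 14 — not what was recorded.
Step 14 is the first one off; corrected, x = 14.

step 14, x = 14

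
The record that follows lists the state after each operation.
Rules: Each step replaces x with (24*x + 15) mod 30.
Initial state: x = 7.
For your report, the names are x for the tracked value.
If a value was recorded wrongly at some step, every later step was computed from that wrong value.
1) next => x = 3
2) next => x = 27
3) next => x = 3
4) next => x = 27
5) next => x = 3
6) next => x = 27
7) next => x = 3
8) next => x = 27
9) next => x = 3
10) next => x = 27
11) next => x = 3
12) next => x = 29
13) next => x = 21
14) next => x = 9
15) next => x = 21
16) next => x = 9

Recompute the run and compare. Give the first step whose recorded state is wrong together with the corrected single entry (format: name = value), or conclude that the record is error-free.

Recomputing the run from the initial state:
step 1: x = 3
step 2: x = 27
step 3: x = 3
step 4: x = 27
step 5: x = 3
step 6: x = 27
step 7: x = 3
step 8: x = 27
step 9: x = 3
step 10: x = 27
step 11: x = 3
step 12: x = 27
step 13: x = 3
step 14: x = 27
step 15: x = 3
step 16: x = 27
The first disagreement with the record is at step 12, where the value should be x = 27.

step 12, x = 27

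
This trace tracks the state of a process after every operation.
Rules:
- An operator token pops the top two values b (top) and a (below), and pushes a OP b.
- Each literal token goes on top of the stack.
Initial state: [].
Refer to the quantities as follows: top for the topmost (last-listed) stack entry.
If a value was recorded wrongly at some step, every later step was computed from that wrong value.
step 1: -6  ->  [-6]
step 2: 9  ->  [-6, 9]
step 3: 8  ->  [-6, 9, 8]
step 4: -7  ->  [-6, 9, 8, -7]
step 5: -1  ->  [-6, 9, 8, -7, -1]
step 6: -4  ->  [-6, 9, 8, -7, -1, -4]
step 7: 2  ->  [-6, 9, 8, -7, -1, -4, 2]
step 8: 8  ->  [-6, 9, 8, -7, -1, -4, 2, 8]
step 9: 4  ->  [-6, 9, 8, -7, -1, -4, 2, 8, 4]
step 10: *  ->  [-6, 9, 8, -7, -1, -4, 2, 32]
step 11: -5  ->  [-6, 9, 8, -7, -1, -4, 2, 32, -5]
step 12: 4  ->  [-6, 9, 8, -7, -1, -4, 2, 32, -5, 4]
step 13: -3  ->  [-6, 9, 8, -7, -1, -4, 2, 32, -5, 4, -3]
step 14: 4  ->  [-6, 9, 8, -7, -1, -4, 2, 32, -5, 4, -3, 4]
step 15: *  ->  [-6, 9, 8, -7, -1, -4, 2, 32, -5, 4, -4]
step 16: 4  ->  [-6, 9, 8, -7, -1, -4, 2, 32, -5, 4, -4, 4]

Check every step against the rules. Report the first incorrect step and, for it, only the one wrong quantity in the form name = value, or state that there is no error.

step 1: push -6: top = -6 -> confirmed correct
step 2: push 9: top = 9 -> verified
step 3: push 8: top = 8 -> agrees with the trace
step 4: push -7: top = -7 -> matches
step 5: push -1: top = -1 -> no discrepancy
step 6: push -4: top = -4 -> checks out
step 7: push 2: top = 2 -> confirmed correct
step 8: push 8: top = 8 -> agrees with the trace
step 9: push 4: top = 4 -> checks out
step 10: 8 * 4 = 32 -> same as recorded
step 11: push -5: top = -5 -> confirmed correct
step 12: push 4: top = 4 -> same as recorded
step 13: push -3: top = -3 -> in agreement
step 14: push 4: top = 4 -> agrees with the trace
step 15: -3 * 4 = -12 -> a discrepancy with the trace
Step 15 is the first one off; corrected, top = -12.

step 15, top = -12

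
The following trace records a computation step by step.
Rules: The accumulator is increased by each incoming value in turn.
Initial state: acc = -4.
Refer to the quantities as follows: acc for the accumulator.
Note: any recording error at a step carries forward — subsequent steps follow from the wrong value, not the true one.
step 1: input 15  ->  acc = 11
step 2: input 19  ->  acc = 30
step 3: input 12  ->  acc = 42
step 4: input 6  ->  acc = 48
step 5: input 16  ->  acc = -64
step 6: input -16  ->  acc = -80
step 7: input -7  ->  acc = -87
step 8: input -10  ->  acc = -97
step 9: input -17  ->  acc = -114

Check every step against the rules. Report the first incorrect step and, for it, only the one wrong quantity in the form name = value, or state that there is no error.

1. acc = -4 + 15 = 11 (checks out)
2. acc = 11 + 19 = 30 (agrees with the trace)
3. acc = 30 + 12 = 42 (agrees with the trace)
4. acc = 42 + 6 = 48 (confirmed correct)
5. acc = 48 + 16 = 64 (not what was recorded)
The earliest wrong entry is at step 5: it should read acc = 64.

step 5, acc = 64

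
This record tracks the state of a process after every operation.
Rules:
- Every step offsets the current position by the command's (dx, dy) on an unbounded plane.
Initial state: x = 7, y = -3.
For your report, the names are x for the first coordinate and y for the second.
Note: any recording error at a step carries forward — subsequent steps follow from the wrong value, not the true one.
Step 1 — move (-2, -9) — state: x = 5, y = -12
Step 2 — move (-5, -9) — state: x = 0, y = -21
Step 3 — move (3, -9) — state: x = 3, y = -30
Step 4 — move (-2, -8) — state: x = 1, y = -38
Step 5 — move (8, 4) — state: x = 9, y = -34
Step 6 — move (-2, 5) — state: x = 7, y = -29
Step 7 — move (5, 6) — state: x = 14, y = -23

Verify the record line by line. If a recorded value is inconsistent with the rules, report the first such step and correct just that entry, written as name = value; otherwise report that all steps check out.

step 7, x = 12

1. x = 7 + (-2) = 5, y = -3 + (-9) = -12 (no discrepancy)
2. x = 5 + (-5) = 0, y = -12 + (-9) = -21 (same as recorded)
3. x = 0 + (3) = 3, y = -21 + (-9) = -30 (in agreement)
4. x = 3 + (-2) = 1, y = -30 + (-8) = -38 (confirmed correct)
5. x = 1 + (8) = 9, y = -38 + (4) = -34 (in agreement)
6. x = 9 + (-2) = 7, y = -34 + (5) = -29 (no discrepancy)
7. x = 7 + (5) = 12, y = -29 + (6) = -23 (first mismatch against the record)
That makes step 7 the first incorrect line — x = 12 is what it should show.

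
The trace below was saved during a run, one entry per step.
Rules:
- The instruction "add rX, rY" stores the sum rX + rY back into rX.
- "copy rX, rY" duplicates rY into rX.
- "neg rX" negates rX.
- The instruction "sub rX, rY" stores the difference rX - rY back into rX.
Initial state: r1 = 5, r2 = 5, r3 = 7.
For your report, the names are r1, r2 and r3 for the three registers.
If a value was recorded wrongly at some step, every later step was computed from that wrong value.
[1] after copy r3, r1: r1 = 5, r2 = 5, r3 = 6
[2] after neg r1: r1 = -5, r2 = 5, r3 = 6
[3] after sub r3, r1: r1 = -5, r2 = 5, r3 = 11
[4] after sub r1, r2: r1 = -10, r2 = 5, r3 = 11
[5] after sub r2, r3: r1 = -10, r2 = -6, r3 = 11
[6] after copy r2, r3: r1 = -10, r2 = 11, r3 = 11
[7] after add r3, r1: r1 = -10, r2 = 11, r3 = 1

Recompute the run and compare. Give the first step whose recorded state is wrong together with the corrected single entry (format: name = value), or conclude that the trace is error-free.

Recomputing the run from the initial state:
step 1: r1 = 5, r2 = 5, r3 = 5
step 2: r1 = -5, r2 = 5, r3 = 5
step 3: r1 = -5, r2 = 5, r3 = 10
step 4: r1 = -10, r2 = 5, r3 = 10
step 5: r1 = -10, r2 = -5, r3 = 10
step 6: r1 = -10, r2 = 10, r3 = 10
step 7: r1 = -10, r2 = 10, r3 = 0
The first disagreement with the trace is at step 1, where the value should be r3 = 5.

step 1, r3 = 5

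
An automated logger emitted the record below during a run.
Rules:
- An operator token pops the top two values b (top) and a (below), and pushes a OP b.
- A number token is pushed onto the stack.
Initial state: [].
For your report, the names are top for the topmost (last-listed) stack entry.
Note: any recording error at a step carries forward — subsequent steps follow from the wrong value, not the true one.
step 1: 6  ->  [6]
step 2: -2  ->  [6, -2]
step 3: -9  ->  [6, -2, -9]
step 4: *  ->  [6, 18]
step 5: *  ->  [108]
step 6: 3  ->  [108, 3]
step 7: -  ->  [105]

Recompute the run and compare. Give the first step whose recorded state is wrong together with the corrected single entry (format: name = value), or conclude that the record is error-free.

Recomputing the run from the initial state:
step 1: [6]
step 2: [6, -2]
step 3: [6, -2, -9]
step 4: [6, 18]
step 5: [108]
step 6: [108, 3]
step 7: [105]
This matches the record at every step.

no error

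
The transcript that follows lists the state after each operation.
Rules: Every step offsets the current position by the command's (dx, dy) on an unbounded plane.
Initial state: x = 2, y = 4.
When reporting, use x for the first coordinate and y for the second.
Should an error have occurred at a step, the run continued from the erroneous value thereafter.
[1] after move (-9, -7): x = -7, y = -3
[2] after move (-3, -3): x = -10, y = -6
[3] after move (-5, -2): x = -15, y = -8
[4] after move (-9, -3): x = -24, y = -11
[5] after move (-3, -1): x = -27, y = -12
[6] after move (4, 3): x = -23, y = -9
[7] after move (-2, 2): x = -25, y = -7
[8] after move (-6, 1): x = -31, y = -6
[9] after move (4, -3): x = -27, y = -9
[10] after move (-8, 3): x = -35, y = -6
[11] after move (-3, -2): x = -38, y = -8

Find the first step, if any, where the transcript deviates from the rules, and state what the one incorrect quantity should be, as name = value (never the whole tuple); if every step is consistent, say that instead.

no error

Recomputing the run from the initial state:
step 1: x = -7, y = -3
step 2: x = -10, y = -6
step 3: x = -15, y = -8
step 4: x = -24, y = -11
step 5: x = -27, y = -12
step 6: x = -23, y = -9
step 7: x = -25, y = -7
step 8: x = -31, y = -6
step 9: x = -27, y = -9
step 10: x = -35, y = -6
step 11: x = -38, y = -8
This matches the transcript at every step.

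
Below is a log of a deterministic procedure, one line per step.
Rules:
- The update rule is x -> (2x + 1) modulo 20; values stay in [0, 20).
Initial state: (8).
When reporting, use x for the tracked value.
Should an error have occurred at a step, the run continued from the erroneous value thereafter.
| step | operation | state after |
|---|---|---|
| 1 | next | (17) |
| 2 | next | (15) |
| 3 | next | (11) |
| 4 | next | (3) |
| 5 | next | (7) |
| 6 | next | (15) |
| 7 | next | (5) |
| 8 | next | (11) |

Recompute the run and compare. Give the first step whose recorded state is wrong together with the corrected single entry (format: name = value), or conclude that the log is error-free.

step 7, x = 11

step 1: x = (2*8 + 1) mod 20 = 17 -> confirmed correct
step 2: x = (2*17 + 1) mod 20 = 15 -> same as recorded
step 3: x = (2*15 + 1) mod 20 = 11 -> confirmed correct
step 4: x = (2*11 + 1) mod 20 = 3 -> verified
step 5: x = (2*3 + 1) mod 20 = 7 -> agrees with the log
step 6: x = (2*7 + 1) mod 20 = 15 -> exactly as logged
step 7: x = (2*15 + 1) mod 20 = 11 -> the log disagrees here
The earliest wrong entry is at step 7: it should read x = 11.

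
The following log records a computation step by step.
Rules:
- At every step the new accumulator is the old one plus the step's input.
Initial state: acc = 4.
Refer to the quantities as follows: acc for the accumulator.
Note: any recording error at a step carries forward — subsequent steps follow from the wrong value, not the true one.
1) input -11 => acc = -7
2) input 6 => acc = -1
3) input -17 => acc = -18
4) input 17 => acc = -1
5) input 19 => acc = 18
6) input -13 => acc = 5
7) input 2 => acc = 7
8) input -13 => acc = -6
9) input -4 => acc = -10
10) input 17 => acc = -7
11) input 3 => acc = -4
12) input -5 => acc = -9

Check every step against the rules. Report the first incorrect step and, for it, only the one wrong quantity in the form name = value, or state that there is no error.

step 1: acc = 4 + -11 = -7 -> same as recorded
step 2: acc = -7 + 6 = -1 -> confirmed correct
step 3: acc = -1 + -17 = -18 -> confirmed correct
step 4: acc = -18 + 17 = -1 -> exactly as logged
step 5: acc = -1 + 19 = 18 -> no discrepancy
step 6: acc = 18 + -13 = 5 -> exactly as logged
step 7: acc = 5 + 2 = 7 -> exactly as logged
step 8: acc = 7 + -13 = -6 -> agrees with the log
step 9: acc = -6 + -4 = -10 -> confirmed correct
step 10: acc = -10 + 17 = 7 -> a discrepancy with the log
First deviation found at step 10; the corrected entry is acc = 7.

step 10, acc = 7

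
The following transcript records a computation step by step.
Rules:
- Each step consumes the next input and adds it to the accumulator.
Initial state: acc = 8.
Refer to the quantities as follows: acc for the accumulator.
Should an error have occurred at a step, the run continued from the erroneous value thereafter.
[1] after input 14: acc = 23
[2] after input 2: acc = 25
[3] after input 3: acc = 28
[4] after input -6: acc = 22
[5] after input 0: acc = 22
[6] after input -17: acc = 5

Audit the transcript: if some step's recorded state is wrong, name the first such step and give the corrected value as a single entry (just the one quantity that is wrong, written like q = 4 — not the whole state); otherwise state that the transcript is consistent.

step 1, acc = 22

1. acc = 8 + 14 = 22 (the entry is off here)
The earliest wrong entry is at step 1: it should read acc = 22.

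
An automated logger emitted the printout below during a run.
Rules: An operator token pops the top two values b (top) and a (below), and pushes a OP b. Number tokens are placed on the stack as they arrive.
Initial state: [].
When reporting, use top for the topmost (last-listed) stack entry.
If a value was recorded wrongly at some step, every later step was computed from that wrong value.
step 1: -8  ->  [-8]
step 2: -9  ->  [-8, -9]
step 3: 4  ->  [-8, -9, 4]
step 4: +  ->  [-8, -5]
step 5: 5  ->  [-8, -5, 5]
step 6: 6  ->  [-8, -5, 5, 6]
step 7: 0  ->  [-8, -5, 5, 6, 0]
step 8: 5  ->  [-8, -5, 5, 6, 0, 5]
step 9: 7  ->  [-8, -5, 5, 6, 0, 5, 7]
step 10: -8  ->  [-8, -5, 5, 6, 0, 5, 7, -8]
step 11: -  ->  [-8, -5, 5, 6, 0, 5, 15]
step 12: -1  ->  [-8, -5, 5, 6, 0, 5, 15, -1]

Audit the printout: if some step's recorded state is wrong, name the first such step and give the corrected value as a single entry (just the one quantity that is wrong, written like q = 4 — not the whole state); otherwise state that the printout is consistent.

Recomputing the run from the initial state:
step 1: [-8]
step 2: [-8, -9]
step 3: [-8, -9, 4]
step 4: [-8, -5]
step 5: [-8, -5, 5]
step 6: [-8, -5, 5, 6]
step 7: [-8, -5, 5, 6, 0]
step 8: [-8, -5, 5, 6, 0, 5]
step 9: [-8, -5, 5, 6, 0, 5, 7]
step 10: [-8, -5, 5, 6, 0, 5, 7, -8]
step 11: [-8, -5, 5, 6, 0, 5, 15]
step 12: [-8, -5, 5, 6, 0, 5, 15, -1]
This matches the printout at every step.

no error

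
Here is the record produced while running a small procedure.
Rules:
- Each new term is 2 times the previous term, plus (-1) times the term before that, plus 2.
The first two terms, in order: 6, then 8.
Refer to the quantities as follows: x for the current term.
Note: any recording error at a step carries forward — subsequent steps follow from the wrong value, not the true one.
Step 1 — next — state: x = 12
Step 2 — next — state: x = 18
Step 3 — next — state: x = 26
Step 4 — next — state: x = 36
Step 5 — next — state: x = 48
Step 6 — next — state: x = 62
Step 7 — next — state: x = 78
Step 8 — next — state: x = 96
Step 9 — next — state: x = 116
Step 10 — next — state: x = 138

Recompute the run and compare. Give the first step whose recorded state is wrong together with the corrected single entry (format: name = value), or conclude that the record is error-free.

Recomputing the run from the initial state:
step 1: x = 12
step 2: x = 18
step 3: x = 26
step 4: x = 36
step 5: x = 48
step 6: x = 62
step 7: x = 78
step 8: x = 96
step 9: x = 116
step 10: x = 138
This matches the record at every step.

no error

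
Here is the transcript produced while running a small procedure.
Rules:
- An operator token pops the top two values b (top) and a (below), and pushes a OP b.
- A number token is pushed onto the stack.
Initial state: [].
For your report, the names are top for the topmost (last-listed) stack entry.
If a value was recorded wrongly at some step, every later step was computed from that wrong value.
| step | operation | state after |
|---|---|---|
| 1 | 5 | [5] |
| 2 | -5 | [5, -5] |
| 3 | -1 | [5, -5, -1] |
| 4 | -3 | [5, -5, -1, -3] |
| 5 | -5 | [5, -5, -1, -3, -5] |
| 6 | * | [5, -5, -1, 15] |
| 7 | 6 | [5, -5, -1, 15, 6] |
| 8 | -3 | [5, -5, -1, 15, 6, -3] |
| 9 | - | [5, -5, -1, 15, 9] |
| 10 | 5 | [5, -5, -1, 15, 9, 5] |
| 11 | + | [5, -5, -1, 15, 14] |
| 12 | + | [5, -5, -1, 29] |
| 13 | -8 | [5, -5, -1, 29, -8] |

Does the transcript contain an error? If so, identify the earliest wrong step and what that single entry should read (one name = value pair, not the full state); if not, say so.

no error

1. push 5: top = 5 (matches)
2. push -5: top = -5 (agrees with the transcript)
3. push -1: top = -1 (exactly as logged)
4. push -3: top = -3 (consistent with the transcript)
5. push -5: top = -5 (exactly as logged)
6. -3 * -5 = 15 (exactly as logged)
7. push 6: top = 6 (matches)
8. push -3: top = -3 (same as recorded)
9. 6 - -3 = 9 (consistent with the transcript)
10. push 5: top = 5 (in agreement)
11. 9 + 5 = 14 (exactly as logged)
12. 15 + 14 = 29 (no discrepancy)
13. push -8: top = -8 (in agreement)
The whole run recomputes cleanly — no discrepancies.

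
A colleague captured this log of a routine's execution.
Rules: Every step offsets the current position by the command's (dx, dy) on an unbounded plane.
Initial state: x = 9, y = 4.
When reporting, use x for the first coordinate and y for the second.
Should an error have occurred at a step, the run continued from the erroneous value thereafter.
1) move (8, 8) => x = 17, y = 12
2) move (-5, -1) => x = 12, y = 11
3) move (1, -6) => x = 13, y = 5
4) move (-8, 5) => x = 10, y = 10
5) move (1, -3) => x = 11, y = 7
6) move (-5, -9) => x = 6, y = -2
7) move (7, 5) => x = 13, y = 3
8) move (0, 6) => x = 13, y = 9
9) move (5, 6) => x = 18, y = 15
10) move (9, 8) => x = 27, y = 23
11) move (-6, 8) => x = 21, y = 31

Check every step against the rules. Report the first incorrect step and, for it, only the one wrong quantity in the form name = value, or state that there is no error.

step 4, x = 5

step 1: x = 9 + (8) = 17, y = 4 + (8) = 12 -> checks out
step 2: x = 17 + (-5) = 12, y = 12 + (-1) = 11 -> consistent with the log
step 3: x = 12 + (1) = 13, y = 11 + (-6) = 5 -> matches
step 4: x = 13 + (-8) = 5, y = 5 + (5) = 10 -> the entry is off here
So the first discrepancy is step 4, where the right value is x = 5.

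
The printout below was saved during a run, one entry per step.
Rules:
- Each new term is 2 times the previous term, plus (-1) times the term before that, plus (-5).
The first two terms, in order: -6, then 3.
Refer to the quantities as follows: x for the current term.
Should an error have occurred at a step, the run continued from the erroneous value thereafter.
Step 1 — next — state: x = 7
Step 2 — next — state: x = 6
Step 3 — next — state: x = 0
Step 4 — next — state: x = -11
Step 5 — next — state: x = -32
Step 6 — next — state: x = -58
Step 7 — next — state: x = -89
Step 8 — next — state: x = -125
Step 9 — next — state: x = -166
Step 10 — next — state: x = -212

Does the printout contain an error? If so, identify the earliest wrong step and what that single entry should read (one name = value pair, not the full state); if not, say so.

step 5, x = -27

1. x = 2*(3) + (-1)*(-6) + (-5) = 7 (agrees with the printout)
2. x = 2*(7) + (-1)*(3) + (-5) = 6 (in agreement)
3. x = 2*(6) + (-1)*(7) + (-5) = 0 (confirmed correct)
4. x = 2*(0) + (-1)*(6) + (-5) = -11 (agrees with the printout)
5. x = 2*(-11) + (-1)*(0) + (-5) = -27 (not what was recorded)
First incorrect step: 5; the correct value is x = -27.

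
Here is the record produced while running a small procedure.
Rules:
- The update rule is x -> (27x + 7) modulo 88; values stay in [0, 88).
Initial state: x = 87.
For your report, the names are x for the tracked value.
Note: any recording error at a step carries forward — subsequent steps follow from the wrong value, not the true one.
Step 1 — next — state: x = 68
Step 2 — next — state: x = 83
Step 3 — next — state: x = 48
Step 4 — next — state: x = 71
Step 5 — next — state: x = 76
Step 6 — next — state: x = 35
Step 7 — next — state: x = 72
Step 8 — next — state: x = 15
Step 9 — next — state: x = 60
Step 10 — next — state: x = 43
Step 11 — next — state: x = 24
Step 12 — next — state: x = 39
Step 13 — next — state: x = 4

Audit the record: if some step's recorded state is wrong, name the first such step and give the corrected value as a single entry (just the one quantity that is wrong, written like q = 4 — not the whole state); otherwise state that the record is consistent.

1. x = (27*87 + 7) mod 88 = 68 (checks out)
2. x = (27*68 + 7) mod 88 = 83 (confirmed correct)
3. x = (27*83 + 7) mod 88 = 48 (no discrepancy)
4. x = (27*48 + 7) mod 88 = 71 (same as recorded)
5. x = (27*71 + 7) mod 88 = 76 (same as recorded)
6. x = (27*76 + 7) mod 88 = 35 (agrees with the record)
7. x = (27*35 + 7) mod 88 = 72 (consistent with the record)
8. x = (27*72 + 7) mod 88 = 15 (checks out)
9. x = (27*15 + 7) mod 88 = 60 (confirmed correct)
10. x = (27*60 + 7) mod 88 = 43 (consistent with the record)
11. x = (27*43 + 7) mod 88 = 24 (exactly as logged)
12. x = (27*24 + 7) mod 88 = 39 (agrees with the record)
13. x = (27*39 + 7) mod 88 = 4 (consistent with the record)
All entries verified; no error found.

no error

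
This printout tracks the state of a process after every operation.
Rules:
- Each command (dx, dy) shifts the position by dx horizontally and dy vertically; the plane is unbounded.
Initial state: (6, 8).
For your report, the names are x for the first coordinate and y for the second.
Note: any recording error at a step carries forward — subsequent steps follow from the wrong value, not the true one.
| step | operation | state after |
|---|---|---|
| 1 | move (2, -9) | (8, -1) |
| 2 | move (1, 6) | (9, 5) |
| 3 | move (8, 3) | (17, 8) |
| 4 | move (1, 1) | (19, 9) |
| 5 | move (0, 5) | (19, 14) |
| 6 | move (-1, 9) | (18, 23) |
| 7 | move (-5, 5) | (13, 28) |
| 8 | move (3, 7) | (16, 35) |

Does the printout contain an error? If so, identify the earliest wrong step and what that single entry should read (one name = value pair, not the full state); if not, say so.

Recomputing the run from the initial state:
step 1: x = 8, y = -1
step 2: x = 9, y = 5
step 3: x = 17, y = 8
step 4: x = 18, y = 9
step 5: x = 18, y = 14
step 6: x = 17, y = 23
step 7: x = 12, y = 28
step 8: x = 15, y = 35
The first disagreement with the printout is at step 4, where the value should be x = 18.

step 4, x = 18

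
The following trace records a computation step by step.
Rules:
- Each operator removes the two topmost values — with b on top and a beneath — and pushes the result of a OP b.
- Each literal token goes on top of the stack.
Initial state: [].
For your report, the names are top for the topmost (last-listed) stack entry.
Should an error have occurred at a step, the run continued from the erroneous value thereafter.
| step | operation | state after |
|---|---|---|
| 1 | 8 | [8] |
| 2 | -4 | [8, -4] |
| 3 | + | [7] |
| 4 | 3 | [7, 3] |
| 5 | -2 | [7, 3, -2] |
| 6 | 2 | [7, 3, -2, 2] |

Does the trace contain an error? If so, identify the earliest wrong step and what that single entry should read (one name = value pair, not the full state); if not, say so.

step 1: push 8: top = 8 -> no discrepancy
step 2: push -4: top = -4 -> verified
step 3: 8 + -4 = 4 -> the trace disagrees here
Conclusion: step 3 carries the first error; the entry should be top = 4.

step 3, top = 4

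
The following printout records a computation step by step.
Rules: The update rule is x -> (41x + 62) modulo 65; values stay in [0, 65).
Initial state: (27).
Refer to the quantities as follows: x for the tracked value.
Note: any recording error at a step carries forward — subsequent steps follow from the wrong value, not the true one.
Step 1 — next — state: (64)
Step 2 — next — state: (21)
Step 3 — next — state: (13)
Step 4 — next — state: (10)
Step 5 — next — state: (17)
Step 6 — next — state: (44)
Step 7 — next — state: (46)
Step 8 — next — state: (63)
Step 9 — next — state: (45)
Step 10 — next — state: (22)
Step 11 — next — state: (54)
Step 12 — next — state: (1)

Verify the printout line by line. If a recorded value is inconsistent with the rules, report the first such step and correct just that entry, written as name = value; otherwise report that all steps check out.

step 1: x = (41*27 + 62) mod 65 = 64 -> same as recorded
step 2: x = (41*64 + 62) mod 65 = 21 -> agrees with the printout
step 3: x = (41*21 + 62) mod 65 = 13 -> same as recorded
step 4: x = (41*13 + 62) mod 65 = 10 -> checks out
step 5: x = (41*10 + 62) mod 65 = 17 -> agrees with the printout
step 6: x = (41*17 + 62) mod 65 = 44 -> exactly as logged
step 7: x = (41*44 + 62) mod 65 = 46 -> agrees with the printout
step 8: x = (41*46 + 62) mod 65 = 63 -> agrees with the printout
step 9: x = (41*63 + 62) mod 65 = 45 -> no discrepancy
step 10: x = (41*45 + 62) mod 65 = 22 -> consistent with the printout
step 11: x = (41*22 + 62) mod 65 = 54 -> checks out
step 12: x = (41*54 + 62) mod 65 = 1 -> confirmed correct
All entries verified; no error found.

no error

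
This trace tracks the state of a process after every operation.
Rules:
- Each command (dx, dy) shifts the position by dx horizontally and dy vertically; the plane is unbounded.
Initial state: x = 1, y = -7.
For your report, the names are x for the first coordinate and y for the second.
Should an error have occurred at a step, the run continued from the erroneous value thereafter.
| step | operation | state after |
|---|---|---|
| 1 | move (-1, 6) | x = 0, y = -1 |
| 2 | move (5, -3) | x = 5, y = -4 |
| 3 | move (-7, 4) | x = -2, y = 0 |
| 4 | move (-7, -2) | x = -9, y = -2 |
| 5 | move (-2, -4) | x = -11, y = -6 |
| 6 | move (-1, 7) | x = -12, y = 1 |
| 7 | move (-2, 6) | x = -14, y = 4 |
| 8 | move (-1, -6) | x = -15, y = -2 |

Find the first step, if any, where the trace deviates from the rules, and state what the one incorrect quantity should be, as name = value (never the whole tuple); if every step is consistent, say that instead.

step 7, y = 7

Recomputing the run from the initial state:
step 1: x = 0, y = -1
step 2: x = 5, y = -4
step 3: x = -2, y = 0
step 4: x = -9, y = -2
step 5: x = -11, y = -6
step 6: x = -12, y = 1
step 7: x = -14, y = 7
step 8: x = -15, y = 1
The first disagreement with the trace is at step 7, where the value should be y = 7.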